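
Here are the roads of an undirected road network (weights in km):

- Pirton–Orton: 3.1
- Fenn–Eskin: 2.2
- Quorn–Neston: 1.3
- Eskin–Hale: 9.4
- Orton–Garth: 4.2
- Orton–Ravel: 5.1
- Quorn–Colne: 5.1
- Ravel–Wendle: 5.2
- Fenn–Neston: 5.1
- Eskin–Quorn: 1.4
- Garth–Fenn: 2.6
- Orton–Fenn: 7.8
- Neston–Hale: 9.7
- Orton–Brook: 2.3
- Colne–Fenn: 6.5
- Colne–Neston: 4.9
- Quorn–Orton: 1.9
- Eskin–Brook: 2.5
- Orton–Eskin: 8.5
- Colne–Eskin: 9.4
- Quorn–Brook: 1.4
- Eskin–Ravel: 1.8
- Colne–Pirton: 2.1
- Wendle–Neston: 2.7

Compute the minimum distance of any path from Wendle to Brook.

Enumerating some paths:
Wendle → Neston → Quorn → Brook: 2.7+1.3+1.4 = 5.4
Wendle → Neston → Quorn → Eskin → Brook: 2.7+1.3+1.4+2.5 = 7.9
Cheapest is Wendle → Neston → Quorn → Brook at 5.4 km.

5.4 km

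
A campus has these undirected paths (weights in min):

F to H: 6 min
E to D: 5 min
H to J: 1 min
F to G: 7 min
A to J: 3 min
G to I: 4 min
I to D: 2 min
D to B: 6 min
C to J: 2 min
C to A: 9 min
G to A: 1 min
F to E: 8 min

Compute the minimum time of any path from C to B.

18 min

Settle nodes by increasing distance from C:
C: 0
J: 2  (via C)
H: 3  (via J)
A: 5  (via J)
G: 6  (via A)
F: 9  (via H)
I: 10  (via G)
D: 12  (via I)
E: 17  (via F)
B: 18  (via D)
Shortest route: C → J → A → G → I → D → B = 18 min.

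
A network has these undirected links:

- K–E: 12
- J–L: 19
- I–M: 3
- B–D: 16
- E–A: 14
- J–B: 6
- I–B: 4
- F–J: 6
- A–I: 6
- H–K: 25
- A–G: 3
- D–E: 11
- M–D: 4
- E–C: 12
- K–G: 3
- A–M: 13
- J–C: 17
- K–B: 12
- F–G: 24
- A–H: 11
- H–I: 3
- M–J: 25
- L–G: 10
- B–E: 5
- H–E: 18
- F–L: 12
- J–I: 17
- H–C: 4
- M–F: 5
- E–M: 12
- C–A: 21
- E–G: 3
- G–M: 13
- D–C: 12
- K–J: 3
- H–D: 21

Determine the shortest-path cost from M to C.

10

Running Dijkstra from M:
M: 0
I: 3  (via M)
D: 4  (via M)
F: 5  (via M)
H: 6  (via I)
B: 7  (via I)
A: 9  (via I)
C: 10  (via H)
Shortest route: M–I–H–C = 10.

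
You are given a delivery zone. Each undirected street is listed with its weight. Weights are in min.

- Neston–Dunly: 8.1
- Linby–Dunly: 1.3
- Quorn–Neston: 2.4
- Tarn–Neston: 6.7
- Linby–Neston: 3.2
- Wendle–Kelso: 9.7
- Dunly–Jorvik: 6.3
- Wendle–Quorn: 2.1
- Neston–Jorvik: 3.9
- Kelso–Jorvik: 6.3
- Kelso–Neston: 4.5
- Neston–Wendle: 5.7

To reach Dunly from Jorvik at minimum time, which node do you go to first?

Candidate routes:
Jorvik - Dunly: 6.3 = 6.3
Jorvik - Neston - Linby - Dunly: 3.9+3.2+1.3 = 8.4
The minimum is 6.3 min via Jorvik - Dunly.
So from Jorvik the first move is to Dunly.

Dunly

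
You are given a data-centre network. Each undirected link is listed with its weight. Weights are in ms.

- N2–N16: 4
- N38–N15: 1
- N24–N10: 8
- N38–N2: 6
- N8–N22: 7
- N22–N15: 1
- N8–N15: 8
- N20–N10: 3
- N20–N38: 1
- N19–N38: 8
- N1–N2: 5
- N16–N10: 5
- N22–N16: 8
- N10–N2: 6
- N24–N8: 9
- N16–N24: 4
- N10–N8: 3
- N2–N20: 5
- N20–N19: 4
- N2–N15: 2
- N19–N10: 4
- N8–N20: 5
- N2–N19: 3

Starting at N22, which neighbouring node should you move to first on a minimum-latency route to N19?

Compare a few routes:
N22–N15–N2–N19: 1+2+3 = 6
N22–N15–N38–N20–N19: 1+1+1+4 = 7
Cheapest is N22–N15–N2–N19 at 6 ms.
So from N22 the first move is to N15.

N15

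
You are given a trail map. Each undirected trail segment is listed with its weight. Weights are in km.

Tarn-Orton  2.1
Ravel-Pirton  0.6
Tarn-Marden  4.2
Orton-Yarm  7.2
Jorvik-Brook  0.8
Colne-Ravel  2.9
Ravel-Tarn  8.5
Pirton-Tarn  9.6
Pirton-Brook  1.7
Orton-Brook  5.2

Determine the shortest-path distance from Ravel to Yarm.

14.7 km

Enumerating some paths:
Ravel–Tarn–Orton–Yarm: 8.5+2.1+7.2 = 17.8
Ravel–Tarn–Pirton–Brook–Orton–Yarm: 8.5+9.6+1.7+5.2+7.2 = 32.2
Ravel–Pirton–Tarn–Orton–Yarm: 0.6+9.6+2.1+7.2 = 19.5
Ravel–Pirton–Brook–Orton–Yarm: 0.6+1.7+5.2+7.2 = 14.7
Cheapest is Ravel–Pirton–Brook–Orton–Yarm at 14.7 km.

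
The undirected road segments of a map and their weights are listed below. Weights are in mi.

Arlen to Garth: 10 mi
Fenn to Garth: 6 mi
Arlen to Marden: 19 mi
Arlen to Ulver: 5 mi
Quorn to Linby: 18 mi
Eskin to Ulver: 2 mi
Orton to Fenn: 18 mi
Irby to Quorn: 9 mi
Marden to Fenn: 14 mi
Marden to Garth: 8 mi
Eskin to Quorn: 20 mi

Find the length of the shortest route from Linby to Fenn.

Candidate routes:
Linby - Quorn - Eskin - Ulver - Arlen - Garth - Marden - Fenn: 18+20+2+5+10+8+14 = 77
Linby - Quorn - Eskin - Ulver - Arlen - Garth - Fenn: 18+20+2+5+10+6 = 61
The minimum is 61 mi via Linby - Quorn - Eskin - Ulver - Arlen - Garth - Fenn.

61 mi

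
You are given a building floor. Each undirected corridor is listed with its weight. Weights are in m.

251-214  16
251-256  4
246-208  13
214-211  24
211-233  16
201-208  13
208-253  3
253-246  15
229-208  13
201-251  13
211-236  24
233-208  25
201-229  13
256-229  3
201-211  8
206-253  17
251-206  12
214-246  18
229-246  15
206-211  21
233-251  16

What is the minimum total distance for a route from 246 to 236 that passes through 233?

78 m

Shortest 246→233: 246 → 208 → 233 = 38
Shortest 233→236: 233 → 211 → 236 = 40
Total via 233: 38 + 40 = 78 m.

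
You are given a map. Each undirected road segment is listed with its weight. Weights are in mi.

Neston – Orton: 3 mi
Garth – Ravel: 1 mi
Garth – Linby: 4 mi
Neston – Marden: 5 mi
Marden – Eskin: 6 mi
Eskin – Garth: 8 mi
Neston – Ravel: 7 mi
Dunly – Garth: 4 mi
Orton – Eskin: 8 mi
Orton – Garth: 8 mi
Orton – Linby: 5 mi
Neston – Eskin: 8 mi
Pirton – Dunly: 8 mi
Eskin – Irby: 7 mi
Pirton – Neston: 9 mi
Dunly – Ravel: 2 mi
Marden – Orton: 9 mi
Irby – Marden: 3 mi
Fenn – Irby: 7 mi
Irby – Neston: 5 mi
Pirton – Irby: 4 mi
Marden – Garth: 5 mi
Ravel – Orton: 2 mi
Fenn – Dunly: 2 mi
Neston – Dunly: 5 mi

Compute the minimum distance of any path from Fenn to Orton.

6 mi

Candidate routes:
Fenn–Dunly–Ravel–Orton: 2+2+2 = 6
Fenn–Dunly–Garth–Ravel–Orton: 2+4+1+2 = 9
Cheapest is Fenn–Dunly–Ravel–Orton at 6 mi.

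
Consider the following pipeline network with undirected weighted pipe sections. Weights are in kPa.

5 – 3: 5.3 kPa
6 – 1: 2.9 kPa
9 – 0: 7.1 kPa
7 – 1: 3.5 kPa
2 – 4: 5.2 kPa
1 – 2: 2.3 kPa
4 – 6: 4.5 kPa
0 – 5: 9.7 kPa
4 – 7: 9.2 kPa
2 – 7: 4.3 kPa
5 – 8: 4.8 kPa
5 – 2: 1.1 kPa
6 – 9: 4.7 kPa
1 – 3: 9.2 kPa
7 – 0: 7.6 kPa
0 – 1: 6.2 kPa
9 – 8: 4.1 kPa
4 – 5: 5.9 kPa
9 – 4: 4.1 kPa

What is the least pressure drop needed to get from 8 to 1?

Running Dijkstra from 8:
8: 0
9: 4.1  (via 8)
5: 4.8  (via 8)
2: 5.9  (via 5)
1: 8.2  (via 2)
Shortest route: 8 → 5 → 2 → 1 = 8.2 kPa.

8.2 kPa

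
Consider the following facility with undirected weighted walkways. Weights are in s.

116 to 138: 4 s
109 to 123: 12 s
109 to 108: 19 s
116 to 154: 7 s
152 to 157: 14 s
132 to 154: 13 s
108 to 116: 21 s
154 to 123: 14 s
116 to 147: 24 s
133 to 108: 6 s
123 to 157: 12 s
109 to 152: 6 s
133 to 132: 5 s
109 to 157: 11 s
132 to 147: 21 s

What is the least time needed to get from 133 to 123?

Shortest distances from 133:
133: 0
132: 5  (via 133)
108: 6  (via 133)
154: 18  (via 132)
109: 25  (via 108)
116: 25  (via 154)
147: 26  (via 132)
138: 29  (via 116)
152: 31  (via 109)
123: 32  (via 154)
Shortest route: 133 → 132 → 154 → 123 = 32 s.

32 s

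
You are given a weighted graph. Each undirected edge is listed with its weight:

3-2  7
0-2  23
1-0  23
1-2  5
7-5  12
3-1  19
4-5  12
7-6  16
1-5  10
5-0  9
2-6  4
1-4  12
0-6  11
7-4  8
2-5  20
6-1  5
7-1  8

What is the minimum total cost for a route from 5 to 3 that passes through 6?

Shortest 5→6: 5 → 1 → 6 = 15
Shortest 6→3: 6 → 2 → 3 = 11
Total via 6: 15 + 11 = 26.

26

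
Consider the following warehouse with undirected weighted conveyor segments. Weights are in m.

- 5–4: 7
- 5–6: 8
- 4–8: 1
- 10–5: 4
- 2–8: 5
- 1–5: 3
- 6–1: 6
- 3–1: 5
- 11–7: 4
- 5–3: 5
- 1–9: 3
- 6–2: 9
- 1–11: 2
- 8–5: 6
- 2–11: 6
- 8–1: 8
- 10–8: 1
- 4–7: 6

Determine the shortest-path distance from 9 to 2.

11 m

Candidate routes:
9–1–11–2: 3+2+6 = 11
9–1–8–2: 3+8+5 = 16
Cheapest is 9–1–11–2 at 11 m.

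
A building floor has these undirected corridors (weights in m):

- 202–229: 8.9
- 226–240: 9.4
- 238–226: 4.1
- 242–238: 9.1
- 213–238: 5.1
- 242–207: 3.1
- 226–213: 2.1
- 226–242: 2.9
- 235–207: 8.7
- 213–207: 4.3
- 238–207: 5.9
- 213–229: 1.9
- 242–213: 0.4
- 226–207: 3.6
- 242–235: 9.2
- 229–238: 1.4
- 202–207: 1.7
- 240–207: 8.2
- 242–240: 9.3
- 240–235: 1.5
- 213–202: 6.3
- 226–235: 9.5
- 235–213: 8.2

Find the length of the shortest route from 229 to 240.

11.6 m

Shortest distances from 229:
229: 0
238: 1.4  (via 229)
213: 1.9  (via 229)
242: 2.3  (via 213)
226: 4  (via 213)
207: 5.4  (via 242)
202: 7.1  (via 207)
235: 10.1  (via 213)
240: 11.6  (via 242)
Shortest route: 229 → 213 → 242 → 240 = 11.6 m.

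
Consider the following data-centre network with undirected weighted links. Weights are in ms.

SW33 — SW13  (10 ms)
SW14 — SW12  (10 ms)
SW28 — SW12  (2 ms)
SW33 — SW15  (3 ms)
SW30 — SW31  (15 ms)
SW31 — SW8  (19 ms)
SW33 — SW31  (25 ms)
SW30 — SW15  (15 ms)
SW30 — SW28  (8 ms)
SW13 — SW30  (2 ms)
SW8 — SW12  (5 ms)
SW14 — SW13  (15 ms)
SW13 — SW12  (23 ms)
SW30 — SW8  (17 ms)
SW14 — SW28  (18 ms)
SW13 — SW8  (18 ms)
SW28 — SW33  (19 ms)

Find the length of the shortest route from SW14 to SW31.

32 ms

Candidate routes:
SW14 → SW12 → SW8 → SW31: 10+5+19 = 34
SW14 → SW13 → SW30 → SW31: 15+2+15 = 32
Cheapest is SW14 → SW13 → SW30 → SW31 at 32 ms.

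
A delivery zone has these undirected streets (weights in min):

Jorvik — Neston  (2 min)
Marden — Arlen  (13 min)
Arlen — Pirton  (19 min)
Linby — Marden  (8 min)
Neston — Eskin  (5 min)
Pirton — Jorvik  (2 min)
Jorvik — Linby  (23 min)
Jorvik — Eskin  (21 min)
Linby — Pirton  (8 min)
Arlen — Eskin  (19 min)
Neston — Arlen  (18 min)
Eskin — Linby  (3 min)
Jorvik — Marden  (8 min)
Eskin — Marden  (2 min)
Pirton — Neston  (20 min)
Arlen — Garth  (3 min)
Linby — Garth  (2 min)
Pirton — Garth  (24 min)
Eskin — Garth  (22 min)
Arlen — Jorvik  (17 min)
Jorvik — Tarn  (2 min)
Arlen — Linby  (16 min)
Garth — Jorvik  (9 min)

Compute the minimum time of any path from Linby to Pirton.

8 min

Running Dijkstra from Linby:
Linby: 0
Garth: 2  (via Linby)
Eskin: 3  (via Linby)
Arlen: 5  (via Garth)
Marden: 5  (via Eskin)
Neston: 8  (via Eskin)
Pirton: 8  (via Linby)
Shortest route: Linby → Pirton = 8 min.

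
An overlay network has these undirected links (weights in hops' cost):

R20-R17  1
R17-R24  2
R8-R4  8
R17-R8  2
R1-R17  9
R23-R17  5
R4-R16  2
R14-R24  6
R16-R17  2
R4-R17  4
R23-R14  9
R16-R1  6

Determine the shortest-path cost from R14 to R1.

Compare a few routes:
R14 - R24 - R17 - R16 - R1: 6+2+2+6 = 16
R14 - R24 - R17 - R1: 6+2+9 = 17
R14 - R24 - R17 - R4 - R16 - R1: 6+2+4+2+6 = 20
R14 - R23 - R17 - R16 - R1: 9+5+2+6 = 22
The minimum is 16 hops' cost via R14 - R24 - R17 - R16 - R1.

16 hops' cost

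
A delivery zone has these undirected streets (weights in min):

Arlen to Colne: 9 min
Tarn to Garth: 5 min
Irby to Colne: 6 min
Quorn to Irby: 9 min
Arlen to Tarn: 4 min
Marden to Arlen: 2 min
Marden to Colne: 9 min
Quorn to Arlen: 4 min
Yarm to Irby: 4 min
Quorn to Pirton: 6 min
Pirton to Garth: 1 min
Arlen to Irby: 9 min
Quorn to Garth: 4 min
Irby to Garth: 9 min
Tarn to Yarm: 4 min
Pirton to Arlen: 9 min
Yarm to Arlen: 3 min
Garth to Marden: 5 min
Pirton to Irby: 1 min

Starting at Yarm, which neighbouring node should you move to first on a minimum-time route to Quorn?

Arlen

Candidate routes:
Yarm → Tarn → Arlen → Quorn: 4+4+4 = 12
Yarm → Arlen → Quorn: 3+4 = 7
Yarm → Irby → Pirton → Quorn: 4+1+6 = 11
Yarm → Irby → Pirton → Garth → Quorn: 4+1+1+4 = 10
Cheapest is Yarm → Arlen → Quorn at 7 min.
So from Yarm the first move is to Arlen.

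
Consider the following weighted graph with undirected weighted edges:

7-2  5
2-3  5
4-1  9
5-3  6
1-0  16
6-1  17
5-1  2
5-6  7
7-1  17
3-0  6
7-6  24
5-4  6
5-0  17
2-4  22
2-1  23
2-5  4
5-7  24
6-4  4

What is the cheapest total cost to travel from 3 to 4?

Compare a few routes:
3 → 5 → 4: 6+6 = 12
3 → 2 → 5 → 4: 5+4+6 = 15
The minimum is 12 via 3 → 5 → 4.

12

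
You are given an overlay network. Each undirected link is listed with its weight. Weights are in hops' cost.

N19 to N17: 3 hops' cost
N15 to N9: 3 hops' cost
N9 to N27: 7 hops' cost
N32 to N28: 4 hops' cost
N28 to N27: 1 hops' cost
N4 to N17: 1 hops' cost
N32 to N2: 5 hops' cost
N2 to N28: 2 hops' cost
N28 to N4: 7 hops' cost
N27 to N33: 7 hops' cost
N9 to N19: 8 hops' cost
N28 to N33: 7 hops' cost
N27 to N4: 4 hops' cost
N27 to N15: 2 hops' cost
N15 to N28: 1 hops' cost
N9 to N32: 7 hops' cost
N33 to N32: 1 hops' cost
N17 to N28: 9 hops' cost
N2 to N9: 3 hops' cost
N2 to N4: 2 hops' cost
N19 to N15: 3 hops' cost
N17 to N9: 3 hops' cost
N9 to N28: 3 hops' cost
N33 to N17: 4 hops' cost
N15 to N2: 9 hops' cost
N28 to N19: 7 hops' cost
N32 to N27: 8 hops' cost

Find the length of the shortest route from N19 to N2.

Compare a few routes:
N19 → N17 → N4 → N2: 3+1+2 = 6
N19 → N15 → N9 → N2: 3+3+3 = 9
N19 → N15 → N27 → N28 → N2: 3+2+1+2 = 8
Cheapest is N19 → N17 → N4 → N2 at 6 hops' cost.

6 hops' cost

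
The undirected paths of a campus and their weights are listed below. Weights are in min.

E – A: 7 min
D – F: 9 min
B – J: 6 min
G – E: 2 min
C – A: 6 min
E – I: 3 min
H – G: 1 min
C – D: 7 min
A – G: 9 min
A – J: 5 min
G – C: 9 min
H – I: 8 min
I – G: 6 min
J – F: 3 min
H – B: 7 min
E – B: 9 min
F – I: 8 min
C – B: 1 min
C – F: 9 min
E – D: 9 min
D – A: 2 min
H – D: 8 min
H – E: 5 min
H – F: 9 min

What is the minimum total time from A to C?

Shortest distances from A:
A: 0
D: 2  (via A)
J: 5  (via A)
C: 6  (via A)
Shortest route: A → C = 6 min.

6 min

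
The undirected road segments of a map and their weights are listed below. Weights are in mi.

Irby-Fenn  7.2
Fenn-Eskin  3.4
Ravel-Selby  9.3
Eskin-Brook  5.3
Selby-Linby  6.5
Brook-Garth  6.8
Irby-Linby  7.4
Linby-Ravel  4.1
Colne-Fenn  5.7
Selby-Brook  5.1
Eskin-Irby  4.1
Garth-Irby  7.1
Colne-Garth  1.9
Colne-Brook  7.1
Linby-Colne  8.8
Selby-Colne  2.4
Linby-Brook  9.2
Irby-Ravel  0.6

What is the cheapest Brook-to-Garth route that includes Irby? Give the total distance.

16.5 mi

Shortest Brook→Irby: Brook–Eskin–Irby = 9.4
Shortest Irby→Garth: Irby–Garth = 7.1
Total via Irby: 9.4 + 7.1 = 16.5 mi.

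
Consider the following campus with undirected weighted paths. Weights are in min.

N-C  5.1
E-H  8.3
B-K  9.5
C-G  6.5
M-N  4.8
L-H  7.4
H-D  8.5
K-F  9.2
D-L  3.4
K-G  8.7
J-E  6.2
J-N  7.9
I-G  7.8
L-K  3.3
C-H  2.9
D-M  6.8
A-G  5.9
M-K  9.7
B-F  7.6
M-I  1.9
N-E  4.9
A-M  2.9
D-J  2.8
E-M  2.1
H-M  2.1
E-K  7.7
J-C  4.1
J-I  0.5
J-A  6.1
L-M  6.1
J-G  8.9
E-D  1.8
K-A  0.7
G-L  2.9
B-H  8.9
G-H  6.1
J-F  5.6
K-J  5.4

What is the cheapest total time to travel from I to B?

12.9 min

Running Dijkstra from I:
I: 0
J: 0.5  (via I)
M: 1.9  (via I)
D: 3.3  (via J)
E: 4  (via M)
H: 4  (via M)
C: 4.6  (via J)
A: 4.8  (via M)
K: 5.5  (via A)
F: 6.1  (via J)
L: 6.7  (via D)
N: 6.7  (via M)
G: 7.8  (via I)
B: 12.9  (via H)
Shortest route: I → M → H → B = 12.9 min.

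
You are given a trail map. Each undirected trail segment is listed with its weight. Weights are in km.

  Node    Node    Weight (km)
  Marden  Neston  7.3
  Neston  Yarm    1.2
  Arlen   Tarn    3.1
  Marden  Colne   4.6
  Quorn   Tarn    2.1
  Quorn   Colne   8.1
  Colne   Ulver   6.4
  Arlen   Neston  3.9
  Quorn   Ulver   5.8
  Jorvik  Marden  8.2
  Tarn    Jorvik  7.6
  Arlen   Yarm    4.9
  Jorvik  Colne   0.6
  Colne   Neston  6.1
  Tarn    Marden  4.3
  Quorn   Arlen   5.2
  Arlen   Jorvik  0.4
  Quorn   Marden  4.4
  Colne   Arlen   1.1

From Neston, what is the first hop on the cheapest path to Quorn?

Arlen

Enumerating some paths:
Neston–Arlen–Quorn: 3.9+5.2 = 9.1
Neston–Yarm–Arlen–Tarn–Quorn: 1.2+4.9+3.1+2.1 = 11.3
Neston–Marden–Quorn: 7.3+4.4 = 11.7
Neston–Yarm–Arlen–Quorn: 1.2+4.9+5.2 = 11.3
Cheapest is Neston–Arlen–Quorn at 9.1 km.
So from Neston the first move is to Arlen.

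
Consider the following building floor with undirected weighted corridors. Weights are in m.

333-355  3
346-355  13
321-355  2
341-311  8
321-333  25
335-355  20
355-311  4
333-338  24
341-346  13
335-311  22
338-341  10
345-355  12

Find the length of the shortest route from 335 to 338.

40 m

Enumerating some paths:
335 → 355 → 333 → 338: 20+3+24 = 47
335 → 355 → 311 → 341 → 338: 20+4+8+10 = 42
335 → 311 → 341 → 338: 22+8+10 = 40
The minimum is 40 m via 335 → 311 → 341 → 338.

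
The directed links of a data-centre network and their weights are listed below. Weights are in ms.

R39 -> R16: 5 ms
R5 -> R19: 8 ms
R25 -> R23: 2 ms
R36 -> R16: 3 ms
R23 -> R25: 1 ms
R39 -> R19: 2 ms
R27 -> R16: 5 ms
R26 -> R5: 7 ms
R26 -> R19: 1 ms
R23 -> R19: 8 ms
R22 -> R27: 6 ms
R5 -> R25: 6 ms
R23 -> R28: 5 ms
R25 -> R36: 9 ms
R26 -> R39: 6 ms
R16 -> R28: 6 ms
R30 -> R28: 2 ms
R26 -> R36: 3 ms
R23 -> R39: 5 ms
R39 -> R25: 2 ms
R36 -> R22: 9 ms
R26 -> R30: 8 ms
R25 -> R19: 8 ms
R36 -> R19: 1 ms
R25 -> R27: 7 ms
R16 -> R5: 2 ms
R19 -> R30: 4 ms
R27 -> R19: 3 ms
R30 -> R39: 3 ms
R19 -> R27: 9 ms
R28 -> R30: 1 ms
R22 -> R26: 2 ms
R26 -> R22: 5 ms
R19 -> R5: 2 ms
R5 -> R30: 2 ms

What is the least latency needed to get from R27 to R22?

Shortest distances from R27:
R27: 0
R19: 3  (via R27)
R5: 5  (via R19)
R16: 5  (via R27)
R30: 7  (via R19)
R28: 9  (via R30)
R39: 10  (via R30)
R25: 11  (via R5)
R23: 13  (via R25)
R36: 20  (via R25)
R22: 29  (via R36)
Shortest route: R27–R19–R5–R25–R36–R22 = 29 ms.

29 ms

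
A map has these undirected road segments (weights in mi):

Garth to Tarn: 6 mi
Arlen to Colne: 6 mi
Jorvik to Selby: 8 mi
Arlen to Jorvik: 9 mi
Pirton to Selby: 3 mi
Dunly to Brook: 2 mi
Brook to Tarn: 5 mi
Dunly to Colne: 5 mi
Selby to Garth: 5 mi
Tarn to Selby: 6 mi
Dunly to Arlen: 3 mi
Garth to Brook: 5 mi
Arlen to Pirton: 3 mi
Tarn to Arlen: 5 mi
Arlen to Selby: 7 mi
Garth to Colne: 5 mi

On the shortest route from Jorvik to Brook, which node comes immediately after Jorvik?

Compare a few routes:
Jorvik - Selby - Garth - Brook: 8+5+5 = 18
Jorvik - Selby - Tarn - Brook: 8+6+5 = 19
Jorvik - Arlen - Dunly - Brook: 9+3+2 = 14
The minimum is 14 mi via Jorvik - Arlen - Dunly - Brook.
So from Jorvik the first move is to Arlen.

Arlen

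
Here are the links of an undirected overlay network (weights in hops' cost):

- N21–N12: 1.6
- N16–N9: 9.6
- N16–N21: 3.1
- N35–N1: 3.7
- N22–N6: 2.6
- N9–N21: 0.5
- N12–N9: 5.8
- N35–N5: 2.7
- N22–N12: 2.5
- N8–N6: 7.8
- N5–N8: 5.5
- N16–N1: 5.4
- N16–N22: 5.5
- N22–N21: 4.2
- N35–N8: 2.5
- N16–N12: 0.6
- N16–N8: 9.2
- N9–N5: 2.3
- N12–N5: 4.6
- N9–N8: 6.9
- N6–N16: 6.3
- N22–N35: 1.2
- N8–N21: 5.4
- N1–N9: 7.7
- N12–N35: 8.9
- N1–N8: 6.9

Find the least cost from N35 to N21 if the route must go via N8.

Best N35 to N8: N35 → N8 costing 2.5
Best N8 to N21: N8 → N21 costing 5.4
Total via N8: 2.5 + 5.4 = 7.9 hops' cost.

7.9 hops' cost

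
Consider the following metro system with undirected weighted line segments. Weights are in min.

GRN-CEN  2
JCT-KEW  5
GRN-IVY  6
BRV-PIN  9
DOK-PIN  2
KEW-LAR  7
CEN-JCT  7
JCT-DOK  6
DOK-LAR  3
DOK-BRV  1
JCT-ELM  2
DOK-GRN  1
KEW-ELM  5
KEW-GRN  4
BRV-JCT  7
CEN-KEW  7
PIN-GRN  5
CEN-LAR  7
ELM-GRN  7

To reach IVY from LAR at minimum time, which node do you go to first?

Candidate routes:
LAR - CEN - GRN - IVY: 7+2+6 = 15
LAR - DOK - PIN - GRN - IVY: 3+2+5+6 = 16
LAR - DOK - GRN - IVY: 3+1+6 = 10
The minimum is 10 min via LAR - DOK - GRN - IVY.
So from LAR the first move is to DOK.

DOK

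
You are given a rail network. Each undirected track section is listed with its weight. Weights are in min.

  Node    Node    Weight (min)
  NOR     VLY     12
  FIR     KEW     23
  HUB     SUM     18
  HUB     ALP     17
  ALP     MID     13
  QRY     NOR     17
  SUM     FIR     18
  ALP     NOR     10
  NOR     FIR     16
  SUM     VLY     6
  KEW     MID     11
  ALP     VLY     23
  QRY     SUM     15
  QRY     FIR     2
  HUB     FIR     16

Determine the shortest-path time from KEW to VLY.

Candidate routes:
KEW - MID - ALP - VLY: 11+13+23 = 47
KEW - MID - ALP - NOR - VLY: 11+13+10+12 = 46
Cheapest is KEW - MID - ALP - NOR - VLY at 46 min.

46 min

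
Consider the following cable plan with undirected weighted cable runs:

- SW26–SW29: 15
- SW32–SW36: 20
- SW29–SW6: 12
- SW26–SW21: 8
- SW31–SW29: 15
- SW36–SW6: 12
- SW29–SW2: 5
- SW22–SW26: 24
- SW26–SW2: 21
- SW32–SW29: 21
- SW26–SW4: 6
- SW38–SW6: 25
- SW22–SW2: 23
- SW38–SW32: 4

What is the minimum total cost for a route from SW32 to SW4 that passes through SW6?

62

Shortest SW32→SW6: SW32 → SW38 → SW6 = 29
Best SW6 to SW4: SW6 → SW29 → SW26 → SW4 costing 33
Total via SW6: 29 + 33 = 62.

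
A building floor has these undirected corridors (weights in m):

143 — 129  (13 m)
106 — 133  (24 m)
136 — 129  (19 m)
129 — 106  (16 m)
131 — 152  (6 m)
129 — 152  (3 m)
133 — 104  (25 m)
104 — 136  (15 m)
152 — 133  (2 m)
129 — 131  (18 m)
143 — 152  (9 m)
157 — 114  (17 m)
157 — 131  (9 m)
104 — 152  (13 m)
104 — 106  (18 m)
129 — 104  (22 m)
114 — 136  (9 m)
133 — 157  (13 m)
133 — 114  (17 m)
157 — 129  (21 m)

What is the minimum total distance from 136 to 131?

28 m

Candidate routes:
136–104–152–131: 15+13+6 = 34
136–114–133–152–131: 9+17+2+6 = 34
136–129–152–131: 19+3+6 = 28
The minimum is 28 m via 136–129–152–131.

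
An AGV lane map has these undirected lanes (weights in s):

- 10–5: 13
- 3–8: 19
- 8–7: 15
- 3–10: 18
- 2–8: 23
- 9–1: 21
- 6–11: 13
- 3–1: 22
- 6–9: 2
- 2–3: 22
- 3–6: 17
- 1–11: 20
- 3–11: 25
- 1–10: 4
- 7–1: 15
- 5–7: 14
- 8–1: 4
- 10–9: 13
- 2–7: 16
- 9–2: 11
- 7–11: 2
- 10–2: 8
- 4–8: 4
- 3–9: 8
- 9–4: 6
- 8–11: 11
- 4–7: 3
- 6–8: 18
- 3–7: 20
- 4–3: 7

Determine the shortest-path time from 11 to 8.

Candidate routes:
11–7–4–8: 2+3+4 = 9
11–8: 11 = 11
Cheapest is 11–7–4–8 at 9 s.

9 s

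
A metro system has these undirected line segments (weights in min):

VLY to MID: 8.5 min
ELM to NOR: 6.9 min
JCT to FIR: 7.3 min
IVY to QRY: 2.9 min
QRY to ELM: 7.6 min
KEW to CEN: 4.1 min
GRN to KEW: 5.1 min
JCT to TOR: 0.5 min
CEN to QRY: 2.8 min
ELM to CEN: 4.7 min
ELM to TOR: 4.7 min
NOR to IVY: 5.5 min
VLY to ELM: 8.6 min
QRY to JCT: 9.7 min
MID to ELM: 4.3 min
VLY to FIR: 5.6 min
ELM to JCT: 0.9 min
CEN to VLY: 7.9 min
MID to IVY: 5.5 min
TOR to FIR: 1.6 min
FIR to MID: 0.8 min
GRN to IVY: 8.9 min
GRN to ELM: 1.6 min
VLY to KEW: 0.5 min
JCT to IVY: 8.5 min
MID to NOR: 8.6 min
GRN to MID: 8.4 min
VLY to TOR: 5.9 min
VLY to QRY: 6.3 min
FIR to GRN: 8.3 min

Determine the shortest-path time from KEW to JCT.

6.9 min

Running Dijkstra from KEW:
KEW: 0
VLY: 0.5  (via KEW)
CEN: 4.1  (via KEW)
GRN: 5.1  (via KEW)
FIR: 6.1  (via VLY)
TOR: 6.4  (via VLY)
ELM: 6.7  (via GRN)
QRY: 6.8  (via VLY)
JCT: 6.9  (via TOR)
Shortest route: KEW → VLY → TOR → JCT = 6.9 min.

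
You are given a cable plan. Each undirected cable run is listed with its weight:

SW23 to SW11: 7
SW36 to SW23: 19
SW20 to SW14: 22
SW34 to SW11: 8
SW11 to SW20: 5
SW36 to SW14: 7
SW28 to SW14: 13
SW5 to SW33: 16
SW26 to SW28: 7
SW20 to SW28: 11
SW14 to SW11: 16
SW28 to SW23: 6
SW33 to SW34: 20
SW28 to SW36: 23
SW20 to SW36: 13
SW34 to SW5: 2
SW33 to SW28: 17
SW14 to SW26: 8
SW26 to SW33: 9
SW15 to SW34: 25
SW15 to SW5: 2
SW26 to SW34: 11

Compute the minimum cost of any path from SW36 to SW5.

Enumerating some paths:
SW36 - SW14 - SW26 - SW34 - SW5: 7+8+11+2 = 28
SW36 - SW14 - SW11 - SW34 - SW5: 7+16+8+2 = 33
The minimum is 28 via SW36 - SW14 - SW26 - SW34 - SW5.

28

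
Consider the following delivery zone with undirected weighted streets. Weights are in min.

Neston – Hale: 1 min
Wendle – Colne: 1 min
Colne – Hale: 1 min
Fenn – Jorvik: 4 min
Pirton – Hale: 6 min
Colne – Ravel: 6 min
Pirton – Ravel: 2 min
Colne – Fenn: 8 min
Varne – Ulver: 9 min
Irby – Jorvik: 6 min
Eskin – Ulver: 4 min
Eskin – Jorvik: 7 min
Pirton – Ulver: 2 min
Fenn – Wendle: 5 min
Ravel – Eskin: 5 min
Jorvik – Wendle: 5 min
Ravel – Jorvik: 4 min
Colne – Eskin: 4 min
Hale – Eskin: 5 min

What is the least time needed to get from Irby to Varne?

Running Dijkstra from Irby:
Irby: 0
Jorvik: 6  (via Irby)
Ravel: 10  (via Jorvik)
Fenn: 10  (via Jorvik)
Wendle: 11  (via Jorvik)
Pirton: 12  (via Ravel)
Colne: 12  (via Wendle)
Hale: 13  (via Colne)
Eskin: 13  (via Jorvik)
Neston: 14  (via Hale)
Ulver: 14  (via Pirton)
Varne: 23  (via Ulver)
Shortest route: Irby–Jorvik–Ravel–Pirton–Ulver–Varne = 23 min.

23 min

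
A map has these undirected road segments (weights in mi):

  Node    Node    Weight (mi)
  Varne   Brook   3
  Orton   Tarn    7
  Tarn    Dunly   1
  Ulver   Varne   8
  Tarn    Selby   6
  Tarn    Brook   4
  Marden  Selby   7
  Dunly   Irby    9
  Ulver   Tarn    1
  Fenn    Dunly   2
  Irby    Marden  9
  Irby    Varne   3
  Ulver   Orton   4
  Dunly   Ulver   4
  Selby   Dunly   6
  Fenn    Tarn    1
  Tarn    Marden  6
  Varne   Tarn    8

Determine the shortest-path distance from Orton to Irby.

15 mi

Enumerating some paths:
Orton–Ulver–Tarn–Fenn–Dunly–Irby: 4+1+1+2+9 = 17
Orton–Ulver–Tarn–Varne–Irby: 4+1+8+3 = 16
Orton–Ulver–Dunly–Irby: 4+4+9 = 17
Orton–Ulver–Tarn–Dunly–Irby: 4+1+1+9 = 15
The minimum is 15 mi via Orton–Ulver–Tarn–Dunly–Irby.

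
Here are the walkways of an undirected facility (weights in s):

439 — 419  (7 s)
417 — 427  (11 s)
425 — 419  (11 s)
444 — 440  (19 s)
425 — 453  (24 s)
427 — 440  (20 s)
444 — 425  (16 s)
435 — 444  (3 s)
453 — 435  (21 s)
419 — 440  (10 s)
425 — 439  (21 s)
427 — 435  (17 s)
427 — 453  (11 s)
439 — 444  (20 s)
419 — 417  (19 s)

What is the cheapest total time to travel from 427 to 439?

Compare a few routes:
427 → 417 → 419 → 439: 11+19+7 = 37
427 → 453 → 425 → 419 → 439: 11+24+11+7 = 53
427 → 435 → 444 → 439: 17+3+20 = 40
Cheapest is 427 → 417 → 419 → 439 at 37 s.

37 s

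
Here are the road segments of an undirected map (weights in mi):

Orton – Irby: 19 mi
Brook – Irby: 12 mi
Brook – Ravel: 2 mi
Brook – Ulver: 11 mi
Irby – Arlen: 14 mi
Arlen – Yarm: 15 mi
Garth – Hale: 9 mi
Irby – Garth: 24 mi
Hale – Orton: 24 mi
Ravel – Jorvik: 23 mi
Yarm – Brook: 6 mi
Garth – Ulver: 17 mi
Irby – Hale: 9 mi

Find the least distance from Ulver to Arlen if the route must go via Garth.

49 mi

Best Ulver to Garth: Ulver → Garth costing 17
Best Garth to Arlen: Garth → Hale → Irby → Arlen costing 32
Total via Garth: 17 + 32 = 49 mi.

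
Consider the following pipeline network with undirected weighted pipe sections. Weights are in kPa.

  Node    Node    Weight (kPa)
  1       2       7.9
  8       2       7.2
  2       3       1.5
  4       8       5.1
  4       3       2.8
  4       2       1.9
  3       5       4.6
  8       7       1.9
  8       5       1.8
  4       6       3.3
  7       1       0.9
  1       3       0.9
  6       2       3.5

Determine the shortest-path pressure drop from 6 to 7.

Settle nodes by increasing distance from 6:
6: 0
4: 3.3  (via 6)
2: 3.5  (via 6)
3: 5  (via 2)
1: 5.9  (via 3)
7: 6.8  (via 1)
Shortest route: 6–2–3–1–7 = 6.8 kPa.

6.8 kPa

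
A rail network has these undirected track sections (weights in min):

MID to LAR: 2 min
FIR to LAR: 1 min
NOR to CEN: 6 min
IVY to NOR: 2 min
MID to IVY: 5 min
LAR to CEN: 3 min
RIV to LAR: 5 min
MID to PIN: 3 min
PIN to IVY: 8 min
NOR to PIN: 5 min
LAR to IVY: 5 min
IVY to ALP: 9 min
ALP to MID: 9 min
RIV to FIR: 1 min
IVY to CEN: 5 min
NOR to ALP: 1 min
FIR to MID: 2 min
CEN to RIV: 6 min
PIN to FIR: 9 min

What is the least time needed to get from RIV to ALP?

10 min

Candidate routes:
RIV–FIR–LAR–CEN–NOR–ALP: 1+1+3+6+1 = 12
RIV–FIR–MID–IVY–NOR–ALP: 1+2+5+2+1 = 11
RIV–FIR–LAR–MID–IVY–NOR–ALP: 1+1+2+5+2+1 = 12
RIV–FIR–LAR–IVY–NOR–ALP: 1+1+5+2+1 = 10
Cheapest is RIV–FIR–LAR–IVY–NOR–ALP at 10 min.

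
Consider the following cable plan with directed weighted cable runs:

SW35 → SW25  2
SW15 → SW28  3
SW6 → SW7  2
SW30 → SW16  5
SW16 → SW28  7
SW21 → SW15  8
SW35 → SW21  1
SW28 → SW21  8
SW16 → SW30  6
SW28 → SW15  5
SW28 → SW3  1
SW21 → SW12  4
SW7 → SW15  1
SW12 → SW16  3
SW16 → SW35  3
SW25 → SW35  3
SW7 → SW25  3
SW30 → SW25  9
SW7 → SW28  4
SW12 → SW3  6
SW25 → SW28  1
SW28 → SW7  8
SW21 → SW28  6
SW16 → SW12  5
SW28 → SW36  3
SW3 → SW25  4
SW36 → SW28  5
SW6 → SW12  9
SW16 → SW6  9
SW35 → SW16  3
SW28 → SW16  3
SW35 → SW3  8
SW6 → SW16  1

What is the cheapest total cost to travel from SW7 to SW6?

16

Settle nodes by increasing distance from SW7:
SW7: 0
SW15: 1  (via SW7)
SW25: 3  (via SW7)
SW28: 4  (via SW7)
SW3: 5  (via SW28)
SW35: 6  (via SW25)
SW36: 7  (via SW28)
SW16: 7  (via SW28)
SW21: 7  (via SW35)
SW12: 11  (via SW21)
SW30: 13  (via SW16)
SW6: 16  (via SW16)
Shortest route: SW7–SW28–SW16–SW6 = 16.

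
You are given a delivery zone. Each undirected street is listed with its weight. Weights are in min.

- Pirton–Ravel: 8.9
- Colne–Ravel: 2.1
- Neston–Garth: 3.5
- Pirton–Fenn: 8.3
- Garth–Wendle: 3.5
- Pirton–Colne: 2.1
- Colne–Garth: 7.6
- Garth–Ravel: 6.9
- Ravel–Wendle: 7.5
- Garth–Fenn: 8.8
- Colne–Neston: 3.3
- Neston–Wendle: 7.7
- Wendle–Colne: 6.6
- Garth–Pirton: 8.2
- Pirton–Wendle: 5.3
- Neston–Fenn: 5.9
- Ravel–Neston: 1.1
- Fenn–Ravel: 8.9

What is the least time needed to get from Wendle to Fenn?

Compare a few routes:
Wendle–Garth–Fenn: 3.5+8.8 = 12.3
Wendle–Garth–Neston–Fenn: 3.5+3.5+5.9 = 12.9
Wendle–Neston–Fenn: 7.7+5.9 = 13.6
Wendle–Pirton–Fenn: 5.3+8.3 = 13.6
The minimum is 12.3 min via Wendle–Garth–Fenn.

12.3 min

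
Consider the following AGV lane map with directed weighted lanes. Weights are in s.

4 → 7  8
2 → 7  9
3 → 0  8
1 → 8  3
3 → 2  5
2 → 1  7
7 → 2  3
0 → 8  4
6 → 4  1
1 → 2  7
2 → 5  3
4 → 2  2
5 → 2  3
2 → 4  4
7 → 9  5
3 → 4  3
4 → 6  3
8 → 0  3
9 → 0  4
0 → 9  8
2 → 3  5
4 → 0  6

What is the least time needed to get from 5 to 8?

Shortest distances from 5:
5: 0
2: 3  (via 5)
4: 7  (via 2)
3: 8  (via 2)
1: 10  (via 2)
6: 10  (via 4)
7: 12  (via 2)
0: 13  (via 4)
8: 13  (via 1)
Shortest route: 5 → 2 → 1 → 8 = 13 s.

13 s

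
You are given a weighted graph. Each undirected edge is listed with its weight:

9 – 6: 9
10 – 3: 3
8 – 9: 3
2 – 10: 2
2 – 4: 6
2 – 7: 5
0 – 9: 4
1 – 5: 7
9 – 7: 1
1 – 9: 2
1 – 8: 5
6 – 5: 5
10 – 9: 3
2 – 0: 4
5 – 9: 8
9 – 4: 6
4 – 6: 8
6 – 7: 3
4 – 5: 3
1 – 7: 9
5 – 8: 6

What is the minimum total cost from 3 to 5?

14

Shortest distances from 3:
3: 0
10: 3  (via 3)
2: 5  (via 10)
9: 6  (via 10)
7: 7  (via 9)
1: 8  (via 9)
0: 9  (via 2)
8: 9  (via 9)
6: 10  (via 7)
4: 11  (via 2)
5: 14  (via 9)
Shortest route: 3 → 10 → 9 → 5 = 14.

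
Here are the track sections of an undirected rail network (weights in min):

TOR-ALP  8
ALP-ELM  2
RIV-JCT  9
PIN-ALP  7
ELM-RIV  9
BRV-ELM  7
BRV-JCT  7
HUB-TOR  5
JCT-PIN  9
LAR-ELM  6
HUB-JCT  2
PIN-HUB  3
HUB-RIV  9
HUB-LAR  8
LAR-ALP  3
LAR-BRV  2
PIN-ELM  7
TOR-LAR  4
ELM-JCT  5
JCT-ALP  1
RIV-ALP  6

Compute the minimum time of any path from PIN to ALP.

Enumerating some paths:
PIN → ALP: 7 = 7
PIN → HUB → JCT → ALP: 3+2+1 = 6
PIN → ELM → ALP: 7+2 = 9
The minimum is 6 min via PIN → HUB → JCT → ALP.

6 min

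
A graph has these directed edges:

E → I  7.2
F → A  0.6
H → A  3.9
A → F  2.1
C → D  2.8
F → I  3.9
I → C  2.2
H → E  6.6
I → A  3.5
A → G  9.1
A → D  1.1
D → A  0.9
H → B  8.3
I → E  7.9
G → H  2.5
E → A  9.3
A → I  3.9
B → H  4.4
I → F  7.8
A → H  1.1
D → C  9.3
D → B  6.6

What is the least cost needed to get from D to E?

Candidate routes:
D - A - I - E: 0.9+3.9+7.9 = 12.7
D - A - H - E: 0.9+1.1+6.6 = 8.6
D - A - F - I - E: 0.9+2.1+3.9+7.9 = 14.8
The minimum is 8.6 via D - A - H - E.

8.6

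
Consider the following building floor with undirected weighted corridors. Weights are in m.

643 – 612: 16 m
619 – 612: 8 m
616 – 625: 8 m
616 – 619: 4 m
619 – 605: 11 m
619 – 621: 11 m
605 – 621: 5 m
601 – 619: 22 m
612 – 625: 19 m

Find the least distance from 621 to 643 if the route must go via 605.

40 m

Shortest 621→605: 621 → 605 = 5
Best 605 to 643: 605 → 619 → 612 → 643 costing 35
Total via 605: 5 + 35 = 40 m.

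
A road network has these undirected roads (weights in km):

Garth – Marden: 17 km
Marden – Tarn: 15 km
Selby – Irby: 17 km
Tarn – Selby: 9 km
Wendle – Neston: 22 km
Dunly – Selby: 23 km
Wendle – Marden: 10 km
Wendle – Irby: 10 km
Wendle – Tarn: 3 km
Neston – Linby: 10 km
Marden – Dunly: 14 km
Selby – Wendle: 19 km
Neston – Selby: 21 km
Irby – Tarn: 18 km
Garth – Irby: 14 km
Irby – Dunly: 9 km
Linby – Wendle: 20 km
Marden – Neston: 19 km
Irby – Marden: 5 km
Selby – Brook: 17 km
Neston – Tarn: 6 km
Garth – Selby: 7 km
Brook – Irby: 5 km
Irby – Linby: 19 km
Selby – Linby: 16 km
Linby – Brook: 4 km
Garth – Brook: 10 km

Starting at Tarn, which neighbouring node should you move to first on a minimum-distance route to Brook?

Compare a few routes:
Tarn–Irby–Brook: 18+5 = 23
Tarn–Wendle–Irby–Brook: 3+10+5 = 18
Tarn–Neston–Linby–Brook: 6+10+4 = 20
The minimum is 18 km via Tarn–Wendle–Irby–Brook.
So from Tarn the first move is to Wendle.

Wendle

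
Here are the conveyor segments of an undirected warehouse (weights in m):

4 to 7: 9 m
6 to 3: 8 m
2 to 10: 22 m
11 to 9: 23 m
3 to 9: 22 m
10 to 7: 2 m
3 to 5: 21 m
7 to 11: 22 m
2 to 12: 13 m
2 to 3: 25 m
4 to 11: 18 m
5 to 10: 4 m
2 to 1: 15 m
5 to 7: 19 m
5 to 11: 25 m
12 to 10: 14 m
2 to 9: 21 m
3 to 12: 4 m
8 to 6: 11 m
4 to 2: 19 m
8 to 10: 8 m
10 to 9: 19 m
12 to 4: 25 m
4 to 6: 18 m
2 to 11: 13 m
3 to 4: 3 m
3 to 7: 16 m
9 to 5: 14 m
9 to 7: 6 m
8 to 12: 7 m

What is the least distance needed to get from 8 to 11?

Candidate routes:
8 - 10 - 7 - 11: 8+2+22 = 32
8 - 10 - 7 - 4 - 11: 8+2+9+18 = 37
8 - 12 - 2 - 11: 7+13+13 = 33
The minimum is 32 m via 8 - 10 - 7 - 11.

32 m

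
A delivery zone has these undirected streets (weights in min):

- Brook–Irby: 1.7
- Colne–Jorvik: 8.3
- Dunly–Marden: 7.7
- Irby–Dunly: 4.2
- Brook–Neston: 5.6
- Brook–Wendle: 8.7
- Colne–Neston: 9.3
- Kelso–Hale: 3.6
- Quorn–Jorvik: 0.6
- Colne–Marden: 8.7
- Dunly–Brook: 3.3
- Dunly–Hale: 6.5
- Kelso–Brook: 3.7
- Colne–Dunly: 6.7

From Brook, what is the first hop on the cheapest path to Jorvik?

Enumerating some paths:
Brook → Neston → Colne → Jorvik: 5.6+9.3+8.3 = 23.2
Brook → Dunly → Colne → Jorvik: 3.3+6.7+8.3 = 18.3
Brook → Dunly → Marden → Colne → Jorvik: 3.3+7.7+8.7+8.3 = 28
Brook → Irby → Dunly → Colne → Jorvik: 1.7+4.2+6.7+8.3 = 20.9
Cheapest is Brook → Dunly → Colne → Jorvik at 18.3 min.
So from Brook the first move is to Dunly.

Dunly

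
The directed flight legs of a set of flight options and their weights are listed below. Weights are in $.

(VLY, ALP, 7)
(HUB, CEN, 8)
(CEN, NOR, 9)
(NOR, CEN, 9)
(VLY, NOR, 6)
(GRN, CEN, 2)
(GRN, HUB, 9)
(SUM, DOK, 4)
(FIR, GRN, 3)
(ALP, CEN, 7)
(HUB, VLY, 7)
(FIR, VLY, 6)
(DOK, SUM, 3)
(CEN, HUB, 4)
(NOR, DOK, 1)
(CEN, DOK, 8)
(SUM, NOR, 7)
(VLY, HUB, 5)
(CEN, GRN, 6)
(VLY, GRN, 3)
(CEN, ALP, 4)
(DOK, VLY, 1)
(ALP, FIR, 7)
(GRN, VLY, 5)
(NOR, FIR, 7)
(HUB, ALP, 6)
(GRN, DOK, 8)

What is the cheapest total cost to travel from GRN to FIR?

Enumerating some paths:
GRN - CEN - ALP - FIR: 2+4+7 = 13
GRN - CEN - NOR - FIR: 2+9+7 = 18
GRN - VLY - ALP - FIR: 5+7+7 = 19
GRN - VLY - NOR - FIR: 5+6+7 = 18
Cheapest is GRN - CEN - ALP - FIR at $13.

$13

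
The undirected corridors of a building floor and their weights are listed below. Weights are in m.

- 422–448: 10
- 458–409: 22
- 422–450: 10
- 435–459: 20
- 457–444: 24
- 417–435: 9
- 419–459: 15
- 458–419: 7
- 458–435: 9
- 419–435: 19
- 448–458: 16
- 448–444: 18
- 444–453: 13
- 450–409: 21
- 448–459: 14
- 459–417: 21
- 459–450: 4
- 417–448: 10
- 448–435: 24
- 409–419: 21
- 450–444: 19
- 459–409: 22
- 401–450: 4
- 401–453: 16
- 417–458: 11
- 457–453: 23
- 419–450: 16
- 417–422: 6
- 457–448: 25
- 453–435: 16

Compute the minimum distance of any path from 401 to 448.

22 m

Enumerating some paths:
401 → 450 → 422 → 417 → 448: 4+10+6+10 = 30
401 → 450 → 422 → 448: 4+10+10 = 24
401 → 450 → 459 → 448: 4+4+14 = 22
Cheapest is 401 → 450 → 459 → 448 at 22 m.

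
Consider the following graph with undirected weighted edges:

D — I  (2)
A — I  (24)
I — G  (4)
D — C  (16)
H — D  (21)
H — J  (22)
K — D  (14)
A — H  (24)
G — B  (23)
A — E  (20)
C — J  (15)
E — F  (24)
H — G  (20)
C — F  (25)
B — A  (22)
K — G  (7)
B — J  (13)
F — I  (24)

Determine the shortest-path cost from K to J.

43

Candidate routes:
K - G - B - J: 7+23+13 = 43
K - G - I - D - C - J: 7+4+2+16+15 = 44
Cheapest is K - G - B - J at 43.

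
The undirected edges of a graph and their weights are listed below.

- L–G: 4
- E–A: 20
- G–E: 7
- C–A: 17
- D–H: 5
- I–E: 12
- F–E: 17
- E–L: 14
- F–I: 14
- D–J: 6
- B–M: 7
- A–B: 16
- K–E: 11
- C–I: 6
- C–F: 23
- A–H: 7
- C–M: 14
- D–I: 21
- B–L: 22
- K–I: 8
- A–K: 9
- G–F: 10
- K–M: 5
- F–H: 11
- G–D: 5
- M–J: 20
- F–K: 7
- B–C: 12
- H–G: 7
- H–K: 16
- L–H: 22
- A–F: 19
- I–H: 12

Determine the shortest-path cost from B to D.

28

Running Dijkstra from B:
B: 0
M: 7  (via B)
C: 12  (via B)
K: 12  (via M)
A: 16  (via B)
I: 18  (via C)
F: 19  (via K)
L: 22  (via B)
E: 23  (via K)
H: 23  (via A)
G: 26  (via L)
J: 27  (via M)
D: 28  (via H)
Shortest route: B–A–H–D = 28.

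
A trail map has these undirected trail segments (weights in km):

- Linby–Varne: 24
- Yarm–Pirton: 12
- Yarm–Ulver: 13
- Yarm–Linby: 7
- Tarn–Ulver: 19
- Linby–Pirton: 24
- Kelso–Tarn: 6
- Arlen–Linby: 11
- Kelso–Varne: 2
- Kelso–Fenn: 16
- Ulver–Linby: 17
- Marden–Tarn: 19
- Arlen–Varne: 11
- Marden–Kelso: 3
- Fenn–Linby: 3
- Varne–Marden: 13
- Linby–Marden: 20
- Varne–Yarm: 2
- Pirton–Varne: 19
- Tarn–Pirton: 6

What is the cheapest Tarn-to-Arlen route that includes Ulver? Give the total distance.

Best Tarn to Ulver: Tarn–Ulver costing 19
Best Ulver to Arlen: Ulver–Yarm–Varne–Arlen costing 26
Total via Ulver: 19 + 26 = 45 km.

45 km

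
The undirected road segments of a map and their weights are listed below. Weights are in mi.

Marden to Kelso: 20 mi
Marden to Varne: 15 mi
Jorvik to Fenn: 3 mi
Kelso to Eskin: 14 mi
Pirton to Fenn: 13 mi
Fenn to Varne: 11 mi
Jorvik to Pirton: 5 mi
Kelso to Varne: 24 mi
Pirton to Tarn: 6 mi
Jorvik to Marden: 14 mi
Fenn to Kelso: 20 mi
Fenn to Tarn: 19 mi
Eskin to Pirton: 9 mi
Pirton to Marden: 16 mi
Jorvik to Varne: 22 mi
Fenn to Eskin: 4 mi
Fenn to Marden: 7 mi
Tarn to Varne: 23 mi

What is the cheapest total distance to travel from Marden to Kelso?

20 mi

Compare a few routes:
Marden → Jorvik → Fenn → Eskin → Kelso: 14+3+4+14 = 35
Marden → Fenn → Eskin → Kelso: 7+4+14 = 25
Marden → Fenn → Kelso: 7+20 = 27
Marden → Kelso: 20 = 20
The minimum is 20 mi via Marden → Kelso.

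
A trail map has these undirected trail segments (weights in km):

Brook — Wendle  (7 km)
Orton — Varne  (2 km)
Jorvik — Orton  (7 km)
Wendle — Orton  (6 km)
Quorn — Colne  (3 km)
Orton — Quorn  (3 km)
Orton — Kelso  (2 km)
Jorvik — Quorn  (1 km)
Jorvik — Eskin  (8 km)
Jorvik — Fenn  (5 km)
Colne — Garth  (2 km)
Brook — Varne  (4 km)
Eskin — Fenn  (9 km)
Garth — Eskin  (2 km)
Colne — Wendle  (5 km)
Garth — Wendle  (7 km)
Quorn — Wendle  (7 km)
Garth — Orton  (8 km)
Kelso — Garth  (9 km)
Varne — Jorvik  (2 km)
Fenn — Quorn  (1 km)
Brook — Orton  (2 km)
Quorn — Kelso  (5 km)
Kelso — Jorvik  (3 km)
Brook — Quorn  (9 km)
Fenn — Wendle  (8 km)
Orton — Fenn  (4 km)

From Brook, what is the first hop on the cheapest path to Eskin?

Enumerating some paths:
Brook–Orton–Garth–Eskin: 2+8+2 = 12
Brook–Orton–Quorn–Jorvik–Eskin: 2+3+1+8 = 14
The minimum is 12 km via Brook–Orton–Garth–Eskin.
So from Brook the first move is to Orton.

Orton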